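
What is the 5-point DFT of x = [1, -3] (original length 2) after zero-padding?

Original 2-point DFT: [-2, 4]
Zero-padded 5-point DFT provides frequency interpolation.

DFT_5([x, 0, ...]) = [-2, 0.0729+2.8532i, 3.4271+1.7634i, 3.4271-1.7634i, 0.0729-2.8532i]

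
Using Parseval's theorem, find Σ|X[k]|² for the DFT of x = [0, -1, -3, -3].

Parseval: Σ|x[n]|² = (1/N)Σ|X[k]|², so Σ|X[k]|² = N·Σ|x[n]|² = 4·19.0000

Σ|X[k]|² = N·Σ|x[n]|² = 4·19.0000 = 76.0000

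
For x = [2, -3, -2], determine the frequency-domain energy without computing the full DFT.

Parseval: Σ|x[n]|² = (1/N)Σ|X[k]|², so Σ|X[k]|² = N·Σ|x[n]|² = 3·17.0000

Σ|X[k]|² = N·Σ|x[n]|² = 3·17.0000 = 51.0000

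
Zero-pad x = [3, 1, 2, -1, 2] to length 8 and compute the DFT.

Original 5-point DFT: [7, 3.1180-0.8123i, 0.8820+3.4410i, 0.8820-3.4410i, 3.1180+0.8123i]
Zero-padded 8-point DFT provides frequency interpolation.

DFT_8([x, 0, ...]) = [7, 2.4142-2.0000i, 3-2i, -0.4142+2.0000i, 7, -0.4142-2.0000i, 3+2i, 2.4142+2.0000i]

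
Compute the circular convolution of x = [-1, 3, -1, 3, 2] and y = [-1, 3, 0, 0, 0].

(x ⊛ y)[n] = Σ(m=0 to 4) x[m] · y[(n-m) mod 5]

Computing each output sample:
(x ⊛ y)[0] = 7
(x ⊛ y)[1] = -6
(x ⊛ y)[2] = 10
(x ⊛ y)[3] = -6
(x ⊛ y)[4] = 7

x ⊛ y = [7, -6, 10, -6, 7]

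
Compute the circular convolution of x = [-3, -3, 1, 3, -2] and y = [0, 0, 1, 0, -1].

(x ⊛ y)[n] = Σ(m=0 to 4) x[m] · y[(n-m) mod 5]

Computing each output sample:
(x ⊛ y)[0] = 6
(x ⊛ y)[1] = -3
(x ⊛ y)[2] = -6
(x ⊛ y)[3] = -1
(x ⊛ y)[4] = 4

x ⊛ y = [6, -3, -6, -1, 4]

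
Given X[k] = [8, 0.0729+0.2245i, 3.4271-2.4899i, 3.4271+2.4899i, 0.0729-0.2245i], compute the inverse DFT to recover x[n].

x[n] = (1/5) Σ(k=0 to 4) X[k] · e^(2πikn/5)

Computing each x[n]:
x[0] = 3
x[1] = 1
x[2] = 1
x[3] = 3
x[4] = 0

x = [3, 1, 1, 3, 0]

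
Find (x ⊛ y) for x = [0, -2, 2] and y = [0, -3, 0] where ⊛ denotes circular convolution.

(x ⊛ y)[n] = Σ(m=0 to 2) x[m] · y[(n-m) mod 3]

Computing each output sample:
(x ⊛ y)[0] = -6
(x ⊛ y)[1] = 0
(x ⊛ y)[2] = 6

x ⊛ y = [-6, 0, 6]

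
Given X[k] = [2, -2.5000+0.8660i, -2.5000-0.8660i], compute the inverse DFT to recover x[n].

x[n] = (1/3) Σ(k=0 to 2) X[k] · e^(2πikn/3)

Computing each x[n]:
x[0] = -1
x[1] = 1
x[2] = 2

x = [-1, 1, 2]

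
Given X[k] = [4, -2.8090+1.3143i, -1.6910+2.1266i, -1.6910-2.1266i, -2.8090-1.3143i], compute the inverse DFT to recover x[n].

x[n] = (1/5) Σ(k=0 to 4) X[k] · e^(2πikn/5)

Computing each x[n]:
x[0] = -1
x[1] = 0
x[2] = 2
x[3] = 1
x[4] = 2

x = [-1, 0, 2, 1, 2]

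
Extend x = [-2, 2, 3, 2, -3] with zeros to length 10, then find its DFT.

Original 5-point DFT: [2, -6.3541-5.3431i, 0.3541-1.9879i, 0.3541+1.9879i, -6.3541+5.3431i]
Zero-padded 10-point DFT provides frequency interpolation.

DFT_10([x, 0, ...]) = [2, 2.3541-4.1675i, -6.3541-5.3431i, -4.3541+3.8900i, 0.3541-1.9879i, -6, 0.3541+1.9879i, -4.3541-3.8900i, -6.3541+5.3431i, 2.3541+4.1675i]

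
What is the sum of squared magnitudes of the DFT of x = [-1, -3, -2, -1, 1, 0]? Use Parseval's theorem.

Parseval: Σ|x[n]|² = (1/N)Σ|X[k]|², so Σ|X[k]|² = N·Σ|x[n]|² = 6·16.0000

Σ|X[k]|² = N·Σ|x[n]|² = 6·16.0000 = 96.0000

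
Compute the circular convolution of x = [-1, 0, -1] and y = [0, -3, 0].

(x ⊛ y)[n] = Σ(m=0 to 2) x[m] · y[(n-m) mod 3]

Computing each output sample:
(x ⊛ y)[0] = 3
(x ⊛ y)[1] = 3
(x ⊛ y)[2] = 0

x ⊛ y = [3, 3, 0]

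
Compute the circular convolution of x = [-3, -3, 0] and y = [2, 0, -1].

(x ⊛ y)[n] = Σ(m=0 to 2) x[m] · y[(n-m) mod 3]

Computing each output sample:
(x ⊛ y)[0] = -3
(x ⊛ y)[1] = -6
(x ⊛ y)[2] = 3

x ⊛ y = [-3, -6, 3]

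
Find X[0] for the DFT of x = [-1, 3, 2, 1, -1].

X[0] = Σ(n=0 to 4) x[n] · ω_5^0 = Σ x[n]
= (-1) + (3) + (2) + (1) + (-1)

X[0] = 4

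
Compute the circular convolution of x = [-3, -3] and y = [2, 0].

(x ⊛ y)[n] = Σ(m=0 to 1) x[m] · y[(n-m) mod 2]

Computing each output sample:
(x ⊛ y)[0] = -6
(x ⊛ y)[1] = -6

x ⊛ y = [-6, -6]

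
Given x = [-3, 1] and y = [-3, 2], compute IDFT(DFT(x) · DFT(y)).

(x ⊛ y)[n] = Σ(m=0 to 1) x[m] · y[(n-m) mod 2]

Computing each output sample:
(x ⊛ y)[0] = 11
(x ⊛ y)[1] = -9

x ⊛ y = [11, -9]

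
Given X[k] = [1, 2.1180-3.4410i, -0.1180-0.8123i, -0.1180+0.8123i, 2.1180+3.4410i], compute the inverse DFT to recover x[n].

x[n] = (1/5) Σ(k=0 to 4) X[k] · e^(2πikn/5)

Computing each x[n]:
x[0] = 1
x[1] = 2
x[2] = 0
x[3] = -1
x[4] = -1

x = [1, 2, 0, -1, -1]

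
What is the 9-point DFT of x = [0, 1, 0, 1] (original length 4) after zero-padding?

Original 4-point DFT: [2, 0, -2, 0]
Zero-padded 9-point DFT provides frequency interpolation.

DFT_9([x, 0, ...]) = [2, 0.2660-1.5088i, -0.3264-0.1188i, 0.5000-0.8660i, -1.4397-1.2080i, -1.4397+1.2080i, 0.5000+0.8660i, -0.3264+0.1188i, 0.2660+1.5088i]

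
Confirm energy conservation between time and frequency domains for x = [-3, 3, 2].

Time domain:
Σ|x[n]|² = |-3|² + |3|² + |2|² = 22.0000

Frequency domain:
(1/3)Σ|X[k]|² = (1/3)(|2|² + |-5.5000-0.8660i|² + |-5.5000+0.8660i|²) = (1/3)·66.0000 = 22.0000

Both sides agree, confirming Parseval's theorem.

Σ|x[n]|² = (1/N)Σ|X[k]|² = 22.0000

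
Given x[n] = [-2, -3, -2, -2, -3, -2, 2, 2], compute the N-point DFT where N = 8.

X[k] = Σ(n=0 to 7) x[n] · ω_8^(nk)
where ω_8 = e^(-2πi/8)

Computing each X[k]:
X[0] = -10
X[1] = 3.1213+7.5355i
X[2] = -5+5i
X[3] = -1.1213-0.4645i
X[4] = 0
X[5] = -1.1213+0.4645i
X[6] = -5-5i
X[7] = 3.1213-7.5355i

X = [-10, 3.1213+7.5355i, -5+5i, -1.1213-0.4645i, 0, -1.1213+0.4645i, -5-5i, 3.1213-7.5355i]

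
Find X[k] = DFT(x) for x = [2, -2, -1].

X[k] = Σ(n=0 to 2) x[n] · ω_3^(nk)
where ω_3 = e^(-2πi/3)

Computing each X[k]:
X[0] = -1
X[1] = 3.5000+0.8660i
X[2] = 3.5000-0.8660i

X = [-1, 3.5000+0.8660i, 3.5000-0.8660i]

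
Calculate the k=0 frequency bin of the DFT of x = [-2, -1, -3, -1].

X[0] = Σ(n=0 to 3) x[n] · ω_4^0 = Σ x[n]
= (-2) + (-1) + (-3) + (-1)

X[0] = -7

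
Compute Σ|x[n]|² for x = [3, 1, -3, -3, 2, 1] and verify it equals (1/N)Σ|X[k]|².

Time domain:
Σ|x[n]|² = |3|² + |1|² + |-3|² + |-3|² + |2|² + |1|² = 33.0000

Frequency domain:
(1/6)Σ|X[k]|² = (1/6)(|1|² + |7.5000+4.3301i|² + |-0.5000-4.3301i|² + |3|² + |-0.5000+4.3301i|² + |7.5000-4.3301i|²) = (1/6)·198.0000 = 33.0000

Both sides agree, confirming Parseval's theorem.

Σ|x[n]|² = (1/N)Σ|X[k]|² = 33.0000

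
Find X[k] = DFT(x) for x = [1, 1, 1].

X[k] = Σ(n=0 to 2) x[n] · ω_3^(nk)
where ω_3 = e^(-2πi/3)

Computing each X[k]:
X[0] = 3
X[1] = 0
X[2] = 0

X = [3, 0, 0]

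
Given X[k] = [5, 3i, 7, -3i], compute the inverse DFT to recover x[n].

x[n] = (1/4) Σ(k=0 to 3) X[k] · e^(2πikn/4)

Computing each x[n]:
x[0] = 3
x[1] = -2
x[2] = 3
x[3] = 1

x = [3, -2, 3, 1]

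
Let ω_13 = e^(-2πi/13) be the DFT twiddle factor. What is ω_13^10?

ω_13^10 = e^(-2πi·10/13)
= cos(-2π·10/13) + i·sin(-2π·10/13)
= cos(-20π/13) + i·sin(-20π/13)

ω_13^10 = cos(-20π/13) + i·sin(-20π/13) = 0.1205+0.9927i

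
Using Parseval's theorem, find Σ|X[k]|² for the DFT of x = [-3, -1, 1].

Parseval: Σ|x[n]|² = (1/N)Σ|X[k]|², so Σ|X[k]|² = N·Σ|x[n]|² = 3·11.0000

Σ|X[k]|² = N·Σ|x[n]|² = 3·11.0000 = 33.0000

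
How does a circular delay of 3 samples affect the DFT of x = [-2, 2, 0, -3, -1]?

Time shift by 3: X_shifted[k] = ω_5^(3k) · X[k]
Shifted x = [0, -3, -1, -2, 2]

DFT(x[n-3]) = [-4, 2.1180+4.1675i, -0.1180+3.8900i, -0.1180-3.8900i, 2.1180-4.1675i]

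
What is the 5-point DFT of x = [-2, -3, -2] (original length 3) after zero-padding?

Original 3-point DFT: [-7, 0.5000+0.8660i, 0.5000-0.8660i]
Zero-padded 5-point DFT provides frequency interpolation.

DFT_5([x, 0, ...]) = [-7, -1.3090+4.0287i, -0.1910-0.1388i, -0.1910+0.1388i, -1.3090-4.0287i]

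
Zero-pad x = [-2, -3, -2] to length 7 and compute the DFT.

Original 3-point DFT: [-7, 0.5000+0.8660i, 0.5000-0.8660i]
Zero-padded 7-point DFT provides frequency interpolation.

DFT_7([x, 0, ...]) = [-7, -3.4254+4.2954i, 0.4695+2.0570i, -0.5441-0.2620i, -0.5441+0.2620i, 0.4695-2.0570i, -3.4254-4.2954i]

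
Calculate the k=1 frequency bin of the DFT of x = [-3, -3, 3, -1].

X[1] = Σ(n=0 to 3) x[n] · ω_4^(1n) where ω_4 = e^(-2πi/4)
= (-3)·ω_4^0 + (-3)·ω_4^1 + (3)·ω_4^2 + (-1)·ω_4^3

X[1] = -6+2i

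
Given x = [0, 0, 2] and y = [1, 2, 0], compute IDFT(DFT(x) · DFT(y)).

(x ⊛ y)[n] = Σ(m=0 to 2) x[m] · y[(n-m) mod 3]

Computing each output sample:
(x ⊛ y)[0] = 4
(x ⊛ y)[1] = 0
(x ⊛ y)[2] = 2

x ⊛ y = [4, 0, 2]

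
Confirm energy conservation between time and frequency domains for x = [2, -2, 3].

Time domain:
Σ|x[n]|² = |2|² + |-2|² + |3|² = 17.0000

Frequency domain:
(1/3)Σ|X[k]|² = (1/3)(|3|² + |1.5000+4.3301i|² + |1.5000-4.3301i|²) = (1/3)·51.0000 = 17.0000

Both sides agree, confirming Parseval's theorem.

Σ|x[n]|² = (1/N)Σ|X[k]|² = 17.0000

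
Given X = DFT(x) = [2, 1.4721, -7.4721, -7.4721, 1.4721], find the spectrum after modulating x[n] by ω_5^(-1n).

Modulation property: DFT(ω_5^(-1n)·x[n]) = X[(k-1) mod 5], so circularly shift X by 1 positions.

X[k-1] = [1.4721, 2, 1.4721, -7.4721, -7.4721]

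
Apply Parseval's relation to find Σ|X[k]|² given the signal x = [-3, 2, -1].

Parseval: Σ|x[n]|² = (1/N)Σ|X[k]|², so Σ|X[k]|² = N·Σ|x[n]|² = 3·14.0000

Σ|X[k]|² = N·Σ|x[n]|² = 3·14.0000 = 42.0000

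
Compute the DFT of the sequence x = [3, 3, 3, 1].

X[k] = Σ(n=0 to 3) x[n] · ω_4^(nk)
where ω_4 = e^(-2πi/4)

Computing each X[k]:
X[0] = 10
X[1] = -2i
X[2] = 2
X[3] = 2i

X = [10, -2i, 2, 2i]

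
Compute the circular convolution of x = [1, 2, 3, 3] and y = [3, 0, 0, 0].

(x ⊛ y)[n] = Σ(m=0 to 3) x[m] · y[(n-m) mod 4]

Computing each output sample:
(x ⊛ y)[0] = 3
(x ⊛ y)[1] = 6
(x ⊛ y)[2] = 9
(x ⊛ y)[3] = 9

x ⊛ y = [3, 6, 9, 9]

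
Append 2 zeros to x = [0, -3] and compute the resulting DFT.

Original 2-point DFT: [-3, 3]
Zero-padded 4-point DFT provides frequency interpolation.

DFT_4([x, 0, ...]) = [-3, 3i, 3, -3i]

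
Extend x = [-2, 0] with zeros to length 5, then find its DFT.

Original 2-point DFT: [-2, -2]
Zero-padded 5-point DFT provides frequency interpolation.

DFT_5([x, 0, ...]) = [-2, -2, -2, -2, -2]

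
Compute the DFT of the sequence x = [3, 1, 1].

X[k] = Σ(n=0 to 2) x[n] · ω_3^(nk)
where ω_3 = e^(-2πi/3)

Computing each X[k]:
X[0] = 5
X[1] = 2
X[2] = 2

X = [5, 2, 2]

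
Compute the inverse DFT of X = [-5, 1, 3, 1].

x[n] = (1/4) Σ(k=0 to 3) X[k] · e^(2πikn/4)

Computing each x[n]:
x[0] = 0
x[1] = -2
x[2] = -1
x[3] = -2

x = [0, -2, -1, -2]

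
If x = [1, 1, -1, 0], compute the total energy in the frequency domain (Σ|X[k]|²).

Parseval: Σ|x[n]|² = (1/N)Σ|X[k]|², so Σ|X[k]|² = N·Σ|x[n]|² = 4·3.0000

Σ|X[k]|² = N·Σ|x[n]|² = 4·3.0000 = 12.0000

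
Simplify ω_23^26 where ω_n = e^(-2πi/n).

Since ω_23^23 = 1, powers reduce modulo 23.
26 mod 23 = 3
So ω_23^26 = ω_23^3 = e^(-2πi·3/23)

ω_23^26 = ω_23^3 = 0.6826-0.7308i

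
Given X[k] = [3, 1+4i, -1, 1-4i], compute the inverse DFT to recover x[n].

x[n] = (1/4) Σ(k=0 to 3) X[k] · e^(2πikn/4)

Computing each x[n]:
x[0] = 1
x[1] = -1
x[2] = 0
x[3] = 3

x = [1, -1, 0, 3]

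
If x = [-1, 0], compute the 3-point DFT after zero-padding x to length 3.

Original 2-point DFT: [-1, -1]
Zero-padded 3-point DFT provides frequency interpolation.

DFT_3([x, 0, ...]) = [-1, -1, -1]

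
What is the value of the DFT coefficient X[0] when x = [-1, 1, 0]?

X[0] = Σ(n=0 to 2) x[n] · ω_3^0 = Σ x[n]
= (-1) + (1) + (0)

X[0] = 0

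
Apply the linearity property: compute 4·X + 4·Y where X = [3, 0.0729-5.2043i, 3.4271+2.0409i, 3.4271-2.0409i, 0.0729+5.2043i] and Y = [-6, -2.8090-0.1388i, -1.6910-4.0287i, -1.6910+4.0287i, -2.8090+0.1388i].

By linearity: DFT(4x + 4y) = 4·DFT(x) + 4·DFT(y)
= 4·[3, 0.0729-5.2043i, 3.4271+2.0409i, 3.4271-2.0409i, 0.0729+5.2043i] + 4·[-6, -2.8090-0.1388i, -1.6910-4.0287i, -1.6910+4.0287i, -2.8090+0.1388i]

Computing element-wise:
Z[0] = 4·(3) + 4·(-6) = -12
Z[1] = 4·(0.0729-5.2043i) + 4·(-2.8090-0.1388i) = -10.9444-21.3724i
Z[2] = 4·(3.4271+2.0409i) + 4·(-1.6910-4.0287i) = 6.9444-7.9512i
Z[3] = 4·(3.4271-2.0409i) + 4·(-1.6910+4.0287i) = 6.9444+7.9512i
Z[4] = 4·(0.0729+5.2043i) + 4·(-2.8090+0.1388i) = -10.9444+21.3724i

DFT(4x + 4y) = 4·X + 4·Y = [-12, -10.9444-21.3724i, 6.9444-7.9512i, 6.9444+7.9512i, -10.9444+21.3724i]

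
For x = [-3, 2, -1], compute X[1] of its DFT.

X[1] = Σ(n=0 to 2) x[n] · ω_3^(1n) where ω_3 = e^(-2πi/3)
= (-3)·ω_3^0 + (2)·ω_3^1 + (-1)·ω_3^2

X[1] = -3.5000-2.5981i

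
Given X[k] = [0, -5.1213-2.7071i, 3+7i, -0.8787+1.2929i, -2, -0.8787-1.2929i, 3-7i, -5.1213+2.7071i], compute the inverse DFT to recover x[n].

x[n] = (1/8) Σ(k=0 to 7) X[k] · e^(2πikn/8)

Computing each x[n]:
x[0] = -1
x[1] = -2
x[2] = 0
x[3] = 3
x[4] = 2
x[5] = -1
x[6] = -2
x[7] = 1

x = [-1, -2, 0, 3, 2, -1, -2, 1]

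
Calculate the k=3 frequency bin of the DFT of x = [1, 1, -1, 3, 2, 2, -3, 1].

X[3] = Σ(n=0 to 7) x[n] · ω_8^(3n) where ω_8 = e^(-2πi/8)
= (1)·ω_8^0 + (1)·ω_8^3 + (-1)·ω_8^6 + (3)·ω_8^9 + (2)·ω_8^12 + (2)·ω_8^15 + (-3)·ω_8^18 + (1)·ω_8^21

X[3] = 1.1213+1.2929i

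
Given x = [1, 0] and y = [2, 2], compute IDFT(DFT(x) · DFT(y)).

(x ⊛ y)[n] = Σ(m=0 to 1) x[m] · y[(n-m) mod 2]

Computing each output sample:
(x ⊛ y)[0] = 2
(x ⊛ y)[1] = 2

x ⊛ y = [2, 2]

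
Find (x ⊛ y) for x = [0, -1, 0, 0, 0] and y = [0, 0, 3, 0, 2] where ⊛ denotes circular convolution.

(x ⊛ y)[n] = Σ(m=0 to 4) x[m] · y[(n-m) mod 5]

Computing each output sample:
(x ⊛ y)[0] = -2
(x ⊛ y)[1] = 0
(x ⊛ y)[2] = 0
(x ⊛ y)[3] = -3
(x ⊛ y)[4] = 0

x ⊛ y = [-2, 0, 0, -3, 0]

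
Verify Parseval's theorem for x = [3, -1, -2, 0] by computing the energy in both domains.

Time domain:
Σ|x[n]|² = |3|² + |-1|² + |-2|² + |0|² = 14.0000

Frequency domain:
(1/4)Σ|X[k]|² = (1/4)(|0|² + |5+1i|² + |2|² + |5-1i|²) = (1/4)·56.0000 = 14.0000

Both sides agree, confirming Parseval's theorem.

Σ|x[n]|² = (1/N)Σ|X[k]|² = 14.0000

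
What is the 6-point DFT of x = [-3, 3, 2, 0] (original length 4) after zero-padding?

Original 4-point DFT: [2, -5-3i, -4, -5+3i]
Zero-padded 6-point DFT provides frequency interpolation.

DFT_6([x, 0, ...]) = [2, -2.5000-4.3301i, -5.5000-0.8660i, -4, -5.5000+0.8660i, -2.5000+4.3301i]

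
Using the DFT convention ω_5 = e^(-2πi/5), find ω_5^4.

ω_5^4 = e^(-2πi·4/5)
= cos(-2π·4/5) + i·sin(-2π·4/5)
= cos(-8π/5) + i·sin(-8π/5)

ω_5^4 = cos(-8π/5) + i·sin(-8π/5) = 0.3090+0.9511i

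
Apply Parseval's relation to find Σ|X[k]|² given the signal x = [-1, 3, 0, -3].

Parseval: Σ|x[n]|² = (1/N)Σ|X[k]|², so Σ|X[k]|² = N·Σ|x[n]|² = 4·19.0000

Σ|X[k]|² = N·Σ|x[n]|² = 4·19.0000 = 76.0000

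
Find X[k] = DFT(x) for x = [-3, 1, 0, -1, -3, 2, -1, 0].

X[k] = Σ(n=0 to 7) x[n] · ω_8^(nk)
where ω_8 = e^(-2πi/8)

Computing each X[k]:
X[0] = -5
X[1] = 0.4142i
X[2] = -5-4i
X[3] = 2.4142i
X[4] = -9
X[5] = -2.4142i
X[6] = -5+4i
X[7] = -0.4142i

X = [-5, 0.4142i, -5-4i, 2.4142i, -9, -2.4142i, -5+4i, -0.4142i]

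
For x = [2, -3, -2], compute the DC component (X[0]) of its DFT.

X[0] = Σ(n=0 to 2) x[n] · ω_3^0 = Σ x[n]
= (2) + (-3) + (-2)

X[0] = -3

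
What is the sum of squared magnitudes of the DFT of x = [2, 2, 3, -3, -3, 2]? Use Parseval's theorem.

Parseval: Σ|x[n]|² = (1/N)Σ|X[k]|², so Σ|X[k]|² = N·Σ|x[n]|² = 6·39.0000

Σ|X[k]|² = N·Σ|x[n]|² = 6·39.0000 = 234.0000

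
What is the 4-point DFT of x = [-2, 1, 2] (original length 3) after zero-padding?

Original 3-point DFT: [1, -3.5000+0.8660i, -3.5000-0.8660i]
Zero-padded 4-point DFT provides frequency interpolation.

DFT_4([x, 0, ...]) = [1, -4-1i, -1, -4+1i]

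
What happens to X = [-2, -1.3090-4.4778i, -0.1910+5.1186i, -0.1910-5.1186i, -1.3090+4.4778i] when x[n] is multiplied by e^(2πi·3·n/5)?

Modulation property: DFT(ω_5^(-3n)·x[n]) = X[(k-3) mod 5], so circularly shift X by 3 positions.

X[k-3] = [-0.1910+5.1186i, -0.1910-5.1186i, -1.3090+4.4778i, -2, -1.3090-4.4778i]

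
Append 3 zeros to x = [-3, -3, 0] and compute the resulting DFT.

Original 3-point DFT: [-6, -1.5000+2.5981i, -1.5000-2.5981i]
Zero-padded 6-point DFT provides frequency interpolation.

DFT_6([x, 0, ...]) = [-6, -4.5000+2.5981i, -1.5000+2.5981i, 0, -1.5000-2.5981i, -4.5000-2.5981i]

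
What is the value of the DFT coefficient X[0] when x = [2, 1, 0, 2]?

X[0] = Σ(n=0 to 3) x[n] · ω_4^0 = Σ x[n]
= (2) + (1) + (0) + (2)

X[0] = 5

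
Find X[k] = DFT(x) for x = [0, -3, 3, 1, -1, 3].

X[k] = Σ(n=0 to 5) x[n] · ω_6^(nk)
where ω_6 = e^(-2πi/6)

Computing each X[k]:
X[0] = 3
X[1] = -2.0000+1.7321i
X[2] = 8.6603i
X[3] = 1
X[4] = -8.6603i
X[5] = -2.0000-1.7321i

X = [3, -2.0000+1.7321i, 8.6603i, 1, -8.6603i, -2.0000-1.7321i]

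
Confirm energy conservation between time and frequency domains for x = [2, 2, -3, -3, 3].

Time domain:
Σ|x[n]|² = |2|² + |2|² + |-3|² + |-3|² + |3|² = 35.0000

Frequency domain:
(1/5)Σ|X[k]|² = (1/5)(|1|² + |8.3992+0.9511i|² + |-3.8992+0.5878i|² + |-3.8992-0.5878i|² + |8.3992-0.9511i|²) = (1/5)·175.0000 = 35.0000

Both sides agree, confirming Parseval's theorem.

Σ|x[n]|² = (1/N)Σ|X[k]|² = 35.0000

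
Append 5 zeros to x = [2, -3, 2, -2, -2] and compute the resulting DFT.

Original 5-point DFT: [-3, 0.4549-1.4001i, 6.0451+4.3920i, 6.0451-4.3920i, 0.4549+1.4001i]
Zero-padded 10-point DFT provides frequency interpolation.

DFT_10([x, 0, ...]) = [-3, 2.4271+2.9389i, 0.4549-1.4001i, -0.9271+4.7553i, 6.0451+4.3920i, 7, 6.0451-4.3920i, -0.9271-4.7553i, 0.4549+1.4001i, 2.4271-2.9389i]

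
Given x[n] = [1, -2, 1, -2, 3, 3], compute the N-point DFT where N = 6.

X[k] = Σ(n=0 to 5) x[n] · ω_6^(nk)
where ω_6 = e^(-2πi/6)

Computing each X[k]:
X[0] = 4
X[1] = 1.5000+6.0622i
X[2] = -3.5000+2.5981i
X[3] = 6
X[4] = -3.5000-2.5981i
X[5] = 1.5000-6.0622i

X = [4, 1.5000+6.0622i, -3.5000+2.5981i, 6, -3.5000-2.5981i, 1.5000-6.0622i]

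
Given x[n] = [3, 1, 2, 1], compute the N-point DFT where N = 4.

X[k] = Σ(n=0 to 3) x[n] · ω_4^(nk)
where ω_4 = e^(-2πi/4)

Computing each X[k]:
X[0] = 7
X[1] = 1
X[2] = 3
X[3] = 1

X = [7, 1, 3, 1]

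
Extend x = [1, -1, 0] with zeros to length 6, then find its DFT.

Original 3-point DFT: [0, 1.5000+0.8660i, 1.5000-0.8660i]
Zero-padded 6-point DFT provides frequency interpolation.

DFT_6([x, 0, ...]) = [0, 0.5000+0.8660i, 1.5000+0.8660i, 2, 1.5000-0.8660i, 0.5000-0.8660i]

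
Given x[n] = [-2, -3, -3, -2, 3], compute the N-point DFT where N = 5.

X[k] = Σ(n=0 to 4) x[n] · ω_5^(nk)
where ω_5 = e^(-2πi/5)

Computing each X[k]:
X[0] = -7
X[1] = 2.0451+6.2941i
X[2] = -3.5451+2.5757i
X[3] = -3.5451-2.5757i
X[4] = 2.0451-6.2941i

X = [-7, 2.0451+6.2941i, -3.5451+2.5757i, -3.5451-2.5757i, 2.0451-6.2941i]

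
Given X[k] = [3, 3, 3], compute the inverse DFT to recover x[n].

x[n] = (1/3) Σ(k=0 to 2) X[k] · e^(2πikn/3)

Computing each x[n]:
x[0] = 3
x[1] = 0
x[2] = 0

x = [3, 0, 0]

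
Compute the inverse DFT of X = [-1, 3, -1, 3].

x[n] = (1/4) Σ(k=0 to 3) X[k] · e^(2πikn/4)

Computing each x[n]:
x[0] = 1
x[1] = 0
x[2] = -2
x[3] = 0

x = [1, 0, -2, 0]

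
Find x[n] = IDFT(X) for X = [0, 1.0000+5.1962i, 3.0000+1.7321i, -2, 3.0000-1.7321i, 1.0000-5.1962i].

x[n] = (1/6) Σ(k=0 to 5) X[k] · e^(2πikn/6)

Computing each x[n]:
x[0] = 1
x[1] = -2
x[2] = -2
x[3] = 1
x[4] = 0
x[5] = 2

x = [1, -2, -2, 1, 0, 2]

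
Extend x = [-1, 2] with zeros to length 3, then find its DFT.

Original 2-point DFT: [1, -3]
Zero-padded 3-point DFT provides frequency interpolation.

DFT_3([x, 0, ...]) = [1, -2.0000-1.7321i, -2.0000+1.7321i]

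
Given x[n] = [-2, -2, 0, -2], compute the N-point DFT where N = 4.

X[k] = Σ(n=0 to 3) x[n] · ω_4^(nk)
where ω_4 = e^(-2πi/4)

Computing each X[k]:
X[0] = -6
X[1] = -2
X[2] = 2
X[3] = -2

X = [-6, -2, 2, -2]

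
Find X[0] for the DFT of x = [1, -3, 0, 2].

X[0] = Σ(n=0 to 3) x[n] · ω_4^0 = Σ x[n]
= (1) + (-3) + (0) + (2)

X[0] = 0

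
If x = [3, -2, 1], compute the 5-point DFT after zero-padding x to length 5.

Original 3-point DFT: [2, 3.5000+2.5981i, 3.5000-2.5981i]
Zero-padded 5-point DFT provides frequency interpolation.

DFT_5([x, 0, ...]) = [2, 1.5729+1.3143i, 4.9271+2.1266i, 4.9271-2.1266i, 1.5729-1.3143i]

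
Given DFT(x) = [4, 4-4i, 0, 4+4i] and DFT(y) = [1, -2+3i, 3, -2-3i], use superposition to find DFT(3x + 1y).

By linearity: DFT(3x + 1y) = 3·DFT(x) + 1·DFT(y)
= 3·[4, 4-4i, 0, 4+4i] + 1·[1, -2+3i, 3, -2-3i]

Computing element-wise:
Z[0] = 3·(4) + 1·(1) = 13
Z[1] = 3·(4-4i) + 1·(-2+3i) = 10-9i
Z[2] = 3·(0) + 1·(3) = 3
Z[3] = 3·(4+4i) + 1·(-2-3i) = 10+9i

DFT(3x + 1y) = 3·X + 1·Y = [13, 10-9i, 3, 10+9i]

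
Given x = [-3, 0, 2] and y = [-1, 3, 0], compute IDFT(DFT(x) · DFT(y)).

(x ⊛ y)[n] = Σ(m=0 to 2) x[m] · y[(n-m) mod 3]

Computing each output sample:
(x ⊛ y)[0] = 9
(x ⊛ y)[1] = -9
(x ⊛ y)[2] = -2

x ⊛ y = [9, -9, -2]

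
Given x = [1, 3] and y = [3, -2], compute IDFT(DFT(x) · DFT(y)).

(x ⊛ y)[n] = Σ(m=0 to 1) x[m] · y[(n-m) mod 2]

Computing each output sample:
(x ⊛ y)[0] = -3
(x ⊛ y)[1] = 7

x ⊛ y = [-3, 7]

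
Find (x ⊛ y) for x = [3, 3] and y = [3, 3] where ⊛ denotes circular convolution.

(x ⊛ y)[n] = Σ(m=0 to 1) x[m] · y[(n-m) mod 2]

Computing each output sample:
(x ⊛ y)[0] = 18
(x ⊛ y)[1] = 18

x ⊛ y = [18, 18]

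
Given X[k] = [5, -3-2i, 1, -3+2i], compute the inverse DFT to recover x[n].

x[n] = (1/4) Σ(k=0 to 3) X[k] · e^(2πikn/4)

Computing each x[n]:
x[0] = 0
x[1] = 2
x[2] = 3
x[3] = 0

x = [0, 2, 3, 0]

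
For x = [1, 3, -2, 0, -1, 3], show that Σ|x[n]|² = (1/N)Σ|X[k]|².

Time domain:
Σ|x[n]|² = |1|² + |3|² + |-2|² + |0|² + |-1|² + |3|² = 24.0000

Frequency domain:
(1/6)Σ|X[k]|² = (1/6)(|4|² + |5.5000+0.8660i|² + |-0.5000-0.8660i|² + |-8|² + |-0.5000+0.8660i|² + |5.5000-0.8660i|²) = (1/6)·144.0000 = 24.0000

Both sides agree, confirming Parseval's theorem.

Σ|x[n]|² = (1/N)Σ|X[k]|² = 24.0000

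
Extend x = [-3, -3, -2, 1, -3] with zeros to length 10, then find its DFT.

Original 5-point DFT: [-10, -4.0451+1.7634i, 1.5451-2.8532i, 1.5451+2.8532i, -4.0451-1.7634i]
Zero-padded 10-point DFT provides frequency interpolation.

DFT_10([x, 0, ...]) = [-10, -3.9271+4.4778i, -4.0451+1.7634i, -0.5729+5.1186i, 1.5451-2.8532i, -6, 1.5451+2.8532i, -0.5729-5.1186i, -4.0451-1.7634i, -3.9271-4.4778i]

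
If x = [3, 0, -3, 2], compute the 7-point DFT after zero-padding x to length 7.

Original 4-point DFT: [2, 6+2i, -2, 6-2i]
Zero-padded 7-point DFT provides frequency interpolation.

DFT_7([x, 0, ...]) = [2, 1.8656+2.0570i, 6.9499+0.2620i, 0.6845-4.2954i, 0.6845+4.2954i, 6.9499-0.2620i, 1.8656-2.0570i]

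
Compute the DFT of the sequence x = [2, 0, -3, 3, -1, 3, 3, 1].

X[k] = Σ(n=0 to 7) x[n] · ω_8^(nk)
where ω_8 = e^(-2πi/8)

Computing each X[k]:
X[0] = 8
X[1] = -0.5355+6.7071i
X[2] = 1+1i
X[3] = 6.5355-5.2929i
X[4] = -6
X[5] = 6.5355+5.2929i
X[6] = 1-1i
X[7] = -0.5355-6.7071i

X = [8, -0.5355+6.7071i, 1+1i, 6.5355-5.2929i, -6, 6.5355+5.2929i, 1-1i, -0.5355-6.7071i]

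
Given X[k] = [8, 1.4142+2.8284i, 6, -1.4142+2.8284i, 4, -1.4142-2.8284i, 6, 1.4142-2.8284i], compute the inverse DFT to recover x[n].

x[n] = (1/8) Σ(k=0 to 7) X[k] · e^(2πikn/8)

Computing each x[n]:
x[0] = 3
x[1] = 0
x[2] = 0
x[3] = -1
x[4] = 3
x[5] = 1
x[6] = 0
x[7] = 2

x = [3, 0, 0, -1, 3, 1, 0, 2]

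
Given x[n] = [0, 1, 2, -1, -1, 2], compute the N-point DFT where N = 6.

X[k] = Σ(n=0 to 5) x[n] · ω_6^(nk)
where ω_6 = e^(-2πi/6)

Computing each X[k]:
X[0] = 3
X[1] = 2.0000-1.7321i
X[2] = -3.0000+3.4641i
X[3] = -1
X[4] = -3.0000-3.4641i
X[5] = 2.0000+1.7321i

X = [3, 2.0000-1.7321i, -3.0000+3.4641i, -1, -3.0000-3.4641i, 2.0000+1.7321i]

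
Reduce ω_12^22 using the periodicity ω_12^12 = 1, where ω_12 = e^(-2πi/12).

Since ω_12^12 = 1, powers reduce modulo 12.
22 mod 12 = 10
So ω_12^22 = ω_12^10 = e^(-2πi·10/12)

ω_12^22 = ω_12^10 = 0.5000+0.8660i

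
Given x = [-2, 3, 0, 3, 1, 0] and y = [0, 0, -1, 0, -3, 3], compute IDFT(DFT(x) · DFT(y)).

(x ⊛ y)[n] = Σ(m=0 to 5) x[m] · y[(n-m) mod 6]

Computing each output sample:
(x ⊛ y)[0] = 8
(x ⊛ y)[1] = -9
(x ⊛ y)[2] = 8
(x ⊛ y)[3] = 0
(x ⊛ y)[4] = 6
(x ⊛ y)[5] = -18

x ⊛ y = [8, -9, 8, 0, 6, -18]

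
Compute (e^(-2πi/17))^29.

Since ω_17^17 = 1, powers reduce modulo 17.
29 mod 17 = 12
So ω_17^29 = ω_17^12 = e^(-2πi·12/17)

ω_17^29 = ω_17^12 = -0.2737+0.9618i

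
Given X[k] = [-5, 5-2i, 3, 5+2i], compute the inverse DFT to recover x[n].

x[n] = (1/4) Σ(k=0 to 3) X[k] · e^(2πikn/4)

Computing each x[n]:
x[0] = 2
x[1] = -1
x[2] = -3
x[3] = -3

x = [2, -1, -3, -3]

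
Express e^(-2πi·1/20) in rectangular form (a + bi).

ω_20^1 = e^(-2πi·1/20)
= cos(-2π·1/20) + i·sin(-2π·1/20)
= cos(-2π/20) + i·sin(-2π/20)

ω_20^1 = cos(-2π/20) + i·sin(-2π/20) = 0.9511-0.3090i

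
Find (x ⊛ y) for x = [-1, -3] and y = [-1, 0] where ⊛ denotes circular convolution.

(x ⊛ y)[n] = Σ(m=0 to 1) x[m] · y[(n-m) mod 2]

Computing each output sample:
(x ⊛ y)[0] = 1
(x ⊛ y)[1] = 3

x ⊛ y = [1, 3]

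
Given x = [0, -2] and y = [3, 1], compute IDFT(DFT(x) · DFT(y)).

(x ⊛ y)[n] = Σ(m=0 to 1) x[m] · y[(n-m) mod 2]

Computing each output sample:
(x ⊛ y)[0] = -2
(x ⊛ y)[1] = -6

x ⊛ y = [-2, -6]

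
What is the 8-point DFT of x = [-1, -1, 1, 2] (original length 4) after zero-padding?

Original 4-point DFT: [1, -2+3i, -1, -2-3i]
Zero-padded 8-point DFT provides frequency interpolation.

DFT_8([x, 0, ...]) = [1, -3.1213-1.7071i, -2+3i, 1.1213+0.2929i, -1, 1.1213-0.2929i, -2-3i, -3.1213+1.7071i]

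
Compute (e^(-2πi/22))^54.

Since ω_22^22 = 1, powers reduce modulo 22.
54 mod 22 = 10
So ω_22^54 = ω_22^10 = e^(-2πi·10/22)

ω_22^54 = ω_22^10 = -0.9595-0.2817i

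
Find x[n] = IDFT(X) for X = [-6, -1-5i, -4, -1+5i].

x[n] = (1/4) Σ(k=0 to 3) X[k] · e^(2πikn/4)

Computing each x[n]:
x[0] = -3
x[1] = 2
x[2] = -2
x[3] = -3

x = [-3, 2, -2, -3]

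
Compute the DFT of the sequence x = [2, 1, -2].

X[k] = Σ(n=0 to 2) x[n] · ω_3^(nk)
where ω_3 = e^(-2πi/3)

Computing each X[k]:
X[0] = 1
X[1] = 2.5000-2.5981i
X[2] = 2.5000+2.5981i

X = [1, 2.5000-2.5981i, 2.5000+2.5981i]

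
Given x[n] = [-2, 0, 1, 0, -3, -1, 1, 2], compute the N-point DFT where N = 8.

X[k] = Σ(n=0 to 7) x[n] · ω_8^(nk)
where ω_8 = e^(-2πi/8)

Computing each X[k]:
X[0] = -2
X[1] = 3.1213+0.7071i
X[2] = -7+3i
X[3] = -1.1213+0.7071i
X[4] = -4
X[5] = -1.1213-0.7071i
X[6] = -7-3i
X[7] = 3.1213-0.7071i

X = [-2, 3.1213+0.7071i, -7+3i, -1.1213+0.7071i, -4, -1.1213-0.7071i, -7-3i, 3.1213-0.7071i]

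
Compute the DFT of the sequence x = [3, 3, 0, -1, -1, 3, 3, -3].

X[k] = Σ(n=0 to 7) x[n] · ω_8^(nk)
where ω_8 = e^(-2πi/8)

Computing each X[k]:
X[0] = 7
X[1] = 2.5858+1.5858i
X[2] = -1-10i
X[3] = 5.4142-4.4142i
X[4] = 3
X[5] = 5.4142+4.4142i
X[6] = -1+10i
X[7] = 2.5858-1.5858i

X = [7, 2.5858+1.5858i, -1-10i, 5.4142-4.4142i, 3, 5.4142+4.4142i, -1+10i, 2.5858-1.5858i]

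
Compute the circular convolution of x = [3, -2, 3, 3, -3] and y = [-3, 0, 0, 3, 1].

(x ⊛ y)[n] = Σ(m=0 to 4) x[m] · y[(n-m) mod 5]

Computing each output sample:
(x ⊛ y)[0] = -2
(x ⊛ y)[1] = 18
(x ⊛ y)[2] = -15
(x ⊛ y)[3] = -3
(x ⊛ y)[4] = 6

x ⊛ y = [-2, 18, -15, -3, 6]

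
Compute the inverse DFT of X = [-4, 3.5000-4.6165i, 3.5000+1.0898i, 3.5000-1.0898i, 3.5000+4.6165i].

x[n] = (1/5) Σ(k=0 to 4) X[k] · e^(2πikn/5)

Computing each x[n]:
x[0] = 2
x[1] = 0
x[2] = 0
x[3] = -3
x[4] = -3

x = [2, 0, 0, -3, -3]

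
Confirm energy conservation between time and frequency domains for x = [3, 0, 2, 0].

Time domain:
Σ|x[n]|² = |3|² + |0|² + |2|² + |0|² = 13.0000

Frequency domain:
(1/4)Σ|X[k]|² = (1/4)(|5|² + |1|² + |5|² + |1|²) = (1/4)·52.0000 = 13.0000

Both sides agree, confirming Parseval's theorem.

Σ|x[n]|² = (1/N)Σ|X[k]|² = 13.0000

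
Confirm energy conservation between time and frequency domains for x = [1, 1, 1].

Time domain:
Σ|x[n]|² = |1|² + |1|² + |1|² = 3.0000

Frequency domain:
(1/3)Σ|X[k]|² = (1/3)(|3|² + |0|² + |0|²) = (1/3)·9.0000 = 3.0000

Both sides agree, confirming Parseval's theorem.

Σ|x[n]|² = (1/N)Σ|X[k]|² = 3.0000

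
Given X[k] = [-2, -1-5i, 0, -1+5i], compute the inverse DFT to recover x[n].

x[n] = (1/4) Σ(k=0 to 3) X[k] · e^(2πikn/4)

Computing each x[n]:
x[0] = -1
x[1] = 2
x[2] = 0
x[3] = -3

x = [-1, 2, 0, -3]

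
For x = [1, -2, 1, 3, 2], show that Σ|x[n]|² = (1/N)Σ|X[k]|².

Time domain:
Σ|x[n]|² = |1|² + |-2|² + |1|² + |3|² + |2|² = 19.0000

Frequency domain:
(1/5)Σ|X[k]|² = (1/5)(|5|² + |-2.2361+4.9798i|² + |2.2361+0.4490i|² + |2.2361-0.4490i|² + |-2.2361-4.9798i|²) = (1/5)·95.0000 = 19.0000

Both sides agree, confirming Parseval's theorem.

Σ|x[n]|² = (1/N)Σ|X[k]|² = 19.0000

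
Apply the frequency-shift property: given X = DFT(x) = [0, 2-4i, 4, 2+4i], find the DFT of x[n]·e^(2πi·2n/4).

Modulation property: DFT(ω_4^(-2n)·x[n]) = X[(k-2) mod 4], so circularly shift X by 2 positions.

X[k-2] = [4, 2+4i, 0, 2-4i]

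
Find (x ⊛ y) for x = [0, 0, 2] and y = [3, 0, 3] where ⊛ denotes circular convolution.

(x ⊛ y)[n] = Σ(m=0 to 2) x[m] · y[(n-m) mod 3]

Computing each output sample:
(x ⊛ y)[0] = 0
(x ⊛ y)[1] = 6
(x ⊛ y)[2] = 6

x ⊛ y = [0, 6, 6]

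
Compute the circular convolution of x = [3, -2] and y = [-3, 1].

(x ⊛ y)[n] = Σ(m=0 to 1) x[m] · y[(n-m) mod 2]

Computing each output sample:
(x ⊛ y)[0] = -11
(x ⊛ y)[1] = 9

x ⊛ y = [-11, 9]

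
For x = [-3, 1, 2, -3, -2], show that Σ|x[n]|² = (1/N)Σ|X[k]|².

Time domain:
Σ|x[n]|² = |-3|² + |1|² + |2|² + |-3|² + |-2|² = 27.0000

Frequency domain:
(1/5)Σ|X[k]|² = (1/5)(|-5|² + |-2.5000-5.7921i|² + |-2.5000+2.9919i|² + |-2.5000-2.9919i|² + |-2.5000+5.7921i|²) = (1/5)·135.0000 = 27.0000

Both sides agree, confirming Parseval's theorem.

Σ|x[n]|² = (1/N)Σ|X[k]|² = 27.0000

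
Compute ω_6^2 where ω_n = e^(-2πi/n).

ω_6^2 = e^(-2πi·2/6)
= cos(-2π·2/6) + i·sin(-2π·2/6)
= cos(-4π/6) + i·sin(-4π/6)

ω_6^2 = cos(-4π/6) + i·sin(-4π/6) = -0.5000-0.8660i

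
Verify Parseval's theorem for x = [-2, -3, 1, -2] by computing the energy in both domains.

Time domain:
Σ|x[n]|² = |-2|² + |-3|² + |1|² + |-2|² = 18.0000

Frequency domain:
(1/4)Σ|X[k]|² = (1/4)(|-6|² + |-3+1i|² + |4|² + |-3-1i|²) = (1/4)·72.0000 = 18.0000

Both sides agree, confirming Parseval's theorem.

Σ|x[n]|² = (1/N)Σ|X[k]|² = 18.0000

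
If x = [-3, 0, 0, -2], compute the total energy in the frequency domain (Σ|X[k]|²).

Parseval: Σ|x[n]|² = (1/N)Σ|X[k]|², so Σ|X[k]|² = N·Σ|x[n]|² = 4·13.0000

Σ|X[k]|² = N·Σ|x[n]|² = 4·13.0000 = 52.0000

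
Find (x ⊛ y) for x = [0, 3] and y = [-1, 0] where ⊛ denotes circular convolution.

(x ⊛ y)[n] = Σ(m=0 to 1) x[m] · y[(n-m) mod 2]

Computing each output sample:
(x ⊛ y)[0] = 0
(x ⊛ y)[1] = -3

x ⊛ y = [0, -3]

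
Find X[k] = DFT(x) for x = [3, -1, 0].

X[k] = Σ(n=0 to 2) x[n] · ω_3^(nk)
where ω_3 = e^(-2πi/3)

Computing each X[k]:
X[0] = 2
X[1] = 3.5000+0.8660i
X[2] = 3.5000-0.8660i

X = [2, 3.5000+0.8660i, 3.5000-0.8660i]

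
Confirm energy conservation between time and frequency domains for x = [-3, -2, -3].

Time domain:
Σ|x[n]|² = |-3|² + |-2|² + |-3|² = 22.0000

Frequency domain:
(1/3)Σ|X[k]|² = (1/3)(|-8|² + |-0.5000-0.8660i|² + |-0.5000+0.8660i|²) = (1/3)·66.0000 = 22.0000

Both sides agree, confirming Parseval's theorem.

Σ|x[n]|² = (1/N)Σ|X[k]|² = 22.0000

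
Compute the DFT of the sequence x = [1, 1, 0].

X[k] = Σ(n=0 to 2) x[n] · ω_3^(nk)
where ω_3 = e^(-2πi/3)

Computing each X[k]:
X[0] = 2
X[1] = 0.5000-0.8660i
X[2] = 0.5000+0.8660i

X = [2, 0.5000-0.8660i, 0.5000+0.8660i]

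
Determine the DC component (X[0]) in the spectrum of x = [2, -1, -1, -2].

X[0] = Σ(n=0 to 3) x[n] · ω_4^0 = Σ x[n]
= (2) + (-1) + (-1) + (-2)

X[0] = -2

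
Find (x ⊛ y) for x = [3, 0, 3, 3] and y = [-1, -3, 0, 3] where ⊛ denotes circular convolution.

(x ⊛ y)[n] = Σ(m=0 to 3) x[m] · y[(n-m) mod 4]

Computing each output sample:
(x ⊛ y)[0] = -12
(x ⊛ y)[1] = 0
(x ⊛ y)[2] = 6
(x ⊛ y)[3] = -3

x ⊛ y = [-12, 0, 6, -3]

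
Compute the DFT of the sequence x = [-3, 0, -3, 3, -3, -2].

X[k] = Σ(n=0 to 5) x[n] · ω_6^(nk)
where ω_6 = e^(-2πi/6)

Computing each X[k]:
X[0] = -8
X[1] = -4.0000-1.7321i
X[2] = 4.0000-1.7321i
X[3] = -10
X[4] = 4.0000+1.7321i
X[5] = -4.0000+1.7321i

X = [-8, -4.0000-1.7321i, 4.0000-1.7321i, -10, 4.0000+1.7321i, -4.0000+1.7321i]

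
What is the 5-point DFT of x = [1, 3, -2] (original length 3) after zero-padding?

Original 3-point DFT: [2, 0.5000-4.3301i, 0.5000+4.3301i]
Zero-padded 5-point DFT provides frequency interpolation.

DFT_5([x, 0, ...]) = [2, 3.5451-1.6776i, -2.0451-3.6655i, -2.0451+3.6655i, 3.5451+1.6776i]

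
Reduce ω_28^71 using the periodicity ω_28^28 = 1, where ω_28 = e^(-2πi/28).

Since ω_28^28 = 1, powers reduce modulo 28.
71 mod 28 = 15
So ω_28^71 = ω_28^15 = e^(-2πi·15/28)

ω_28^71 = ω_28^15 = -0.9749+0.2225i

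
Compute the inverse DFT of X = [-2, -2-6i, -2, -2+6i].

x[n] = (1/4) Σ(k=0 to 3) X[k] · e^(2πikn/4)

Computing each x[n]:
x[0] = -2
x[1] = 3
x[2] = 0
x[3] = -3

x = [-2, 3, 0, -3]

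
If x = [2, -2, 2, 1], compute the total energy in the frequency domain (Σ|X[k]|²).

Parseval: Σ|x[n]|² = (1/N)Σ|X[k]|², so Σ|X[k]|² = N·Σ|x[n]|² = 4·13.0000

Σ|X[k]|² = N·Σ|x[n]|² = 4·13.0000 = 52.0000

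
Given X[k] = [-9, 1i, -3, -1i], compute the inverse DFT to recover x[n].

x[n] = (1/4) Σ(k=0 to 3) X[k] · e^(2πikn/4)

Computing each x[n]:
x[0] = -3
x[1] = -2
x[2] = -3
x[3] = -1

x = [-3, -2, -3, -1]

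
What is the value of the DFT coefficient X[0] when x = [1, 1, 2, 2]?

X[0] = Σ(n=0 to 3) x[n] · ω_4^0 = Σ x[n]
= (1) + (1) + (2) + (2)

X[0] = 6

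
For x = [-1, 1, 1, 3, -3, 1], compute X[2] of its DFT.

X[2] = Σ(n=0 to 5) x[n] · ω_6^(2n) where ω_6 = e^(-2πi/6)
= (-1)·ω_6^0 + (1)·ω_6^2 + (1)·ω_6^4 + (3)·ω_6^6 + (-3)·ω_6^8 + (1)·ω_6^10

X[2] = 2.0000+3.4641i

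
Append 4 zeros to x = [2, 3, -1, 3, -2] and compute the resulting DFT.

Original 5-point DFT: [5, 0.6910-2.4041i, 1.8090-6.7432i, 1.8090+6.7432i, 0.6910+2.4041i]
Zero-padded 9-point DFT provides frequency interpolation.

DFT_9([x, 0, ...]) = [5, 4.5039-2.8576i, 0.4285-1.2999i, 5.0000-1.7321i, -3.4324-6.2365i, -3.4324+6.2365i, 5.0000+1.7321i, 0.4285+1.2999i, 4.5039+2.8576i]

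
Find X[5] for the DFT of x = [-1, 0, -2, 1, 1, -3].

X[5] = Σ(n=0 to 5) x[n] · ω_6^(5n) where ω_6 = e^(-2πi/6)
= (-1)·ω_6^0 + (0)·ω_6^5 + (-2)·ω_6^10 + (1)·ω_6^15 + (1)·ω_6^20 + (-3)·ω_6^25

X[5] = -3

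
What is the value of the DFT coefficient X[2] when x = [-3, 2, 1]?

X[2] = Σ(n=0 to 2) x[n] · ω_3^(2n) where ω_3 = e^(-2πi/3)
= (-3)·ω_3^0 + (2)·ω_3^2 + (1)·ω_3^4

X[2] = -4.5000+0.8660i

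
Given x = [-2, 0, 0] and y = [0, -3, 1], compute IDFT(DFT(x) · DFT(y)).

(x ⊛ y)[n] = Σ(m=0 to 2) x[m] · y[(n-m) mod 3]

Computing each output sample:
(x ⊛ y)[0] = 0
(x ⊛ y)[1] = 6
(x ⊛ y)[2] = -2

x ⊛ y = [0, 6, -2]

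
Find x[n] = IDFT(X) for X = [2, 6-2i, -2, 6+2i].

x[n] = (1/4) Σ(k=0 to 3) X[k] · e^(2πikn/4)

Computing each x[n]:
x[0] = 3
x[1] = 2
x[2] = -3
x[3] = 0

x = [3, 2, -3, 0]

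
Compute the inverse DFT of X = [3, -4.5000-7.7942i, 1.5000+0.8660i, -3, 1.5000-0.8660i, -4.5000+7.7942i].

x[n] = (1/6) Σ(k=0 to 5) X[k] · e^(2πikn/6)

Computing each x[n]:
x[0] = -1
x[1] = 2
x[2] = 3
x[3] = 3
x[4] = -2
x[5] = -2

x = [-1, 2, 3, 3, -2, -2]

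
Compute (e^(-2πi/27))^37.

Since ω_27^27 = 1, powers reduce modulo 27.
37 mod 27 = 10
So ω_27^37 = ω_27^10 = e^(-2πi·10/27)

ω_27^37 = ω_27^10 = -0.6862-0.7274i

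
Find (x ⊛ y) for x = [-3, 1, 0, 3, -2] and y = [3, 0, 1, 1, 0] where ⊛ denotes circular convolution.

(x ⊛ y)[n] = Σ(m=0 to 4) x[m] · y[(n-m) mod 5]

Computing each output sample:
(x ⊛ y)[0] = -6
(x ⊛ y)[1] = 4
(x ⊛ y)[2] = -5
(x ⊛ y)[3] = 7
(x ⊛ y)[4] = -5

x ⊛ y = [-6, 4, -5, 7, -5]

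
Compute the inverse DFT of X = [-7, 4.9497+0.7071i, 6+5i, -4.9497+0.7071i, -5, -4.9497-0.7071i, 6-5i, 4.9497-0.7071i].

x[n] = (1/8) Σ(k=0 to 7) X[k] · e^(2πikn/8)

Computing each x[n]:
x[0] = 0
x[1] = 0
x[2] = -3
x[3] = -1
x[4] = 0
x[5] = -3
x[6] = -3
x[7] = 3

x = [0, 0, -3, -1, 0, -3, -3, 3]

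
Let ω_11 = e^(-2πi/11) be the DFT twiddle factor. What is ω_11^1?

ω_11^1 = e^(-2πi·1/11)
= cos(-2π·1/11) + i·sin(-2π·1/11)
= cos(-2π/11) + i·sin(-2π/11)

ω_11^1 = cos(-2π/11) + i·sin(-2π/11) = 0.8413-0.5406i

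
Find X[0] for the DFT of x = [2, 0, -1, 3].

X[0] = Σ(n=0 to 3) x[n] · ω_4^0 = Σ x[n]
= (2) + (0) + (-1) + (3)

X[0] = 4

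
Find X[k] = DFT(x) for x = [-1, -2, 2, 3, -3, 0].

X[k] = Σ(n=0 to 5) x[n] · ω_6^(nk)
where ω_6 = e^(-2πi/6)

Computing each X[k]:
X[0] = -1
X[1] = -4.5000-2.5981i
X[2] = 3.5000+6.0622i
X[3] = -3
X[4] = 3.5000-6.0622i
X[5] = -4.5000+2.5981i

X = [-1, -4.5000-2.5981i, 3.5000+6.0622i, -3, 3.5000-6.0622i, -4.5000+2.5981i]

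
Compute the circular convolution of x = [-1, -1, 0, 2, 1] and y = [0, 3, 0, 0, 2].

(x ⊛ y)[n] = Σ(m=0 to 4) x[m] · y[(n-m) mod 5]

Computing each output sample:
(x ⊛ y)[0] = 1
(x ⊛ y)[1] = -3
(x ⊛ y)[2] = 1
(x ⊛ y)[3] = 2
(x ⊛ y)[4] = 4

x ⊛ y = [1, -3, 1, 2, 4]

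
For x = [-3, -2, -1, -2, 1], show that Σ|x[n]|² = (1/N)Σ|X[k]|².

Time domain:
Σ|x[n]|² = |-3|² + |-2|² + |-1|² + |-2|² + |1|² = 19.0000

Frequency domain:
(1/5)Σ|X[k]|² = (1/5)(|-7|² + |-0.8820+2.2654i|² + |-3.1180+2.7144i|² + |-3.1180-2.7144i|² + |-0.8820-2.2654i|²) = (1/5)·95.0000 = 19.0000

Both sides agree, confirming Parseval's theorem.

Σ|x[n]|² = (1/N)Σ|X[k]|² = 19.0000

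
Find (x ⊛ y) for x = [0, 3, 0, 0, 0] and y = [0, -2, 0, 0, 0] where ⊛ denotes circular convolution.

(x ⊛ y)[n] = Σ(m=0 to 4) x[m] · y[(n-m) mod 5]

Computing each output sample:
(x ⊛ y)[0] = 0
(x ⊛ y)[1] = 0
(x ⊛ y)[2] = -6
(x ⊛ y)[3] = 0
(x ⊛ y)[4] = 0

x ⊛ y = [0, 0, -6, 0, 0]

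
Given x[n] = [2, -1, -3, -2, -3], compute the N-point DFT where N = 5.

X[k] = Σ(n=0 to 4) x[n] · ω_5^(nk)
where ω_5 = e^(-2πi/5)

Computing each X[k]:
X[0] = -7
X[1] = 4.8090-1.3143i
X[2] = 3.6910-2.1266i
X[3] = 3.6910+2.1266i
X[4] = 4.8090+1.3143i

X = [-7, 4.8090-1.3143i, 3.6910-2.1266i, 3.6910+2.1266i, 4.8090+1.3143i]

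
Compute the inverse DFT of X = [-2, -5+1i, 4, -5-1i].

x[n] = (1/4) Σ(k=0 to 3) X[k] · e^(2πikn/4)

Computing each x[n]:
x[0] = -2
x[1] = -2
x[2] = 3
x[3] = -1

x = [-2, -2, 3, -1]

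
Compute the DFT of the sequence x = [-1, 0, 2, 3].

X[k] = Σ(n=0 to 3) x[n] · ω_4^(nk)
where ω_4 = e^(-2πi/4)

Computing each X[k]:
X[0] = 4
X[1] = -3+3i
X[2] = -2
X[3] = -3-3i

X = [4, -3+3i, -2, -3-3i]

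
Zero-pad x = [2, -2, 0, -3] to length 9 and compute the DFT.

Original 4-point DFT: [-3, 2-1i, 7, 2+1i]
Zero-padded 9-point DFT provides frequency interpolation.

DFT_9([x, 0, ...]) = [-3, 1.9679+3.8837i, 3.1527-0.6285i, 1.7321i, 5.3794+3.2821i, 5.3794-3.2821i, -1.7321i, 3.1527+0.6285i, 1.9679-3.8837i]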